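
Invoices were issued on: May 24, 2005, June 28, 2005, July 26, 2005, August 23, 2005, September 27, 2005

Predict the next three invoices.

These are Tuesdays at 28- or 35-day spacing (35, 28, 28, 35).
The pattern: 4th Tuesday of the month.
4th Tuesday of October 2005: October 25, 2005.
4th Tuesday of November 2005: November 22, 2005.
4th Tuesday of December 2005: December 27, 2005.

October 25, 2005; November 22, 2005; December 27, 2005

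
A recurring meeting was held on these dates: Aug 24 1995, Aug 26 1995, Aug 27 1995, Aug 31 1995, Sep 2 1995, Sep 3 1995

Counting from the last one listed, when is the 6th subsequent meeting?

Sep 17 1995

Every event lands on a Thursday or Saturday or Sunday (gaps cycle 2, 1, 4, 2, 1).
So the schedule is: every Thursday, Saturday and Sunday.
Next Thursday: Sep 7 1995.
The following Saturday is Sep 9 1995.
Next Sunday: Sep 10 1995.
The following Thursday is Sep 14 1995.
The following Saturday is Sep 16 1995.
The following Sunday is Sep 17 1995.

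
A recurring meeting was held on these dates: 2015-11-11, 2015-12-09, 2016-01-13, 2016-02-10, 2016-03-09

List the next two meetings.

2016-04-13, 2016-05-11

These are Wednesdays at 28- or 35-day spacing (28, 35, 28, 28).
The pattern: 2nd Wednesday of the month.
April 2016 — 2nd Wednesday is 2016-04-13.
May 2016 — 2nd Wednesday is 2016-05-11.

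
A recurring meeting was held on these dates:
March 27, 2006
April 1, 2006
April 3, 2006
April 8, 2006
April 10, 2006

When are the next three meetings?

April 15, 2006; April 17, 2006; April 22, 2006

The gap pattern 5, 2, 5, 2 repeats every 2 events.
These are the Mondays and Saturdays of each week.
The following Saturday is April 15, 2006.
The following Monday is April 17, 2006.
The following Saturday is April 22, 2006.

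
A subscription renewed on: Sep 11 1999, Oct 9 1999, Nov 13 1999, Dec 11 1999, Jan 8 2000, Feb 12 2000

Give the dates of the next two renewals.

Gaps: 28, 35, 28, 28, 35 days — a mix of 28 and 35. Every date is a Saturday.
Each is the 2nd Saturday of its month.
March 2000 — 2nd Saturday is Mar 11 2000.
April 2000 — 2nd Saturday is Apr 8 2000.

Mar 11 2000, Apr 8 2000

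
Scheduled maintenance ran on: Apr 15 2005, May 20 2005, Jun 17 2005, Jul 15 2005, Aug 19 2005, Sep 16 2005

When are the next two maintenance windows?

All dates are Fridays, 35, 28, 28, 35, 28 days apart.
Specifically, the 3rd Friday of each month.
October 2005 — 3rd Friday is Oct 21 2005.
November 2005 — 3rd Friday is Nov 18 2005.

Oct 21 2005, Nov 18 2005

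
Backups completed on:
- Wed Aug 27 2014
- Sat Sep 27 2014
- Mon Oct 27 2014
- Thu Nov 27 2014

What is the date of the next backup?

Gaps: 31, 30, 31 days — not constant. Every event is on the 27th of the month.
Pattern: the 27th of each month.
Next: December 2014 → Sat Dec 27 2014.

Sat Dec 27 2014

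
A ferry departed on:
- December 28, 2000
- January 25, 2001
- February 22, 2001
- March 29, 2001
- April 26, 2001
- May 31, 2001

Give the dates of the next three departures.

June 28, 2001; July 26, 2001; August 30, 2001

All Thursdays; the gaps (28, 28, 35, 28, 35) vary with month length.
This is the last Thursday of each month.
June 2001 ends with Thursday June 28, 2001.
July 2001 ends with Thursday July 26, 2001.
Last Thursday of August 2001: August 30, 2001.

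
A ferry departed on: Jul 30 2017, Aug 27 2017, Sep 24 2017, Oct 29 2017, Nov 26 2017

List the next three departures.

All Sundays; the gaps (28, 28, 35, 28) vary with month length.
This is the last Sunday of each month.
Last Sunday of December 2017: Dec 31 2017.
Last Sunday of January 2018: Jan 28 2018.
February 2018 ends with Sunday Feb 25 2018.

Dec 31 2017, Jan 28 2018, Feb 25 2018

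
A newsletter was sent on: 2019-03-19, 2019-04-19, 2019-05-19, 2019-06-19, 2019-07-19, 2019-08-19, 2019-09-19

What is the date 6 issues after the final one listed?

Gaps: 31, 30, 31, 30, 31, 31 days — not constant. Every event is on the 19th of the month.
Pattern: the 19th of each month.
Next: October 2019 → 2019-10-19.
November 2019: 2019-11-19.
December 2019: 2019-12-19.
Next: January 2020 → 2020-01-19.
Next: February 2020 → 2020-02-19.
Next: March 2020 → 2020-03-19.

2020-03-19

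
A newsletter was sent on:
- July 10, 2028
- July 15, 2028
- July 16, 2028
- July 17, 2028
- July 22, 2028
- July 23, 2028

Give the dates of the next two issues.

The gap pattern 5, 1, 1, 5, 1 repeats every 3 events.
These are the Mondays, Saturdays and Sundays of each week.
The following Monday is July 24, 2028.
Next Saturday: July 29, 2028.

July 24, 2028; July 29, 2028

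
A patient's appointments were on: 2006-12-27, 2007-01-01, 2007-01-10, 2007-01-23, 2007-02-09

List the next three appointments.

The spacing grows by 4 each time: 5, 9, 13, 17 days.
Next gap: 21 days. 2007-02-09 + 21 days = 2007-03-02.
Next gap: 25 days. 2007-03-02 + 25 days = 2007-03-27.
Next gap: 29 days. 2007-03-27 + 29 days = 2007-04-25.

2007-03-02, 2007-03-27, 2007-04-25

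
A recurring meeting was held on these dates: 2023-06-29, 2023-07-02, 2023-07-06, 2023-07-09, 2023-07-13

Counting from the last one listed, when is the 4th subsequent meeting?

The gap pattern 3, 4, 3, 4 repeats every 2 events.
These are the Thursdays and Sundays of each week.
Next Sunday: 2023-07-16.
Next Thursday: 2023-07-20.
Next Sunday: 2023-07-23.
The following Thursday is 2023-07-27.

2023-07-27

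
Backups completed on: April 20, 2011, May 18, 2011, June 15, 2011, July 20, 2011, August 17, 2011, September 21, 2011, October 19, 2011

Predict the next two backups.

November 16, 2011; December 21, 2011

These are Wednesdays at 28- or 35-day spacing (28, 28, 35, 28, 35, 28).
The pattern: 3rd Wednesday of the month.
3rd Wednesday of November 2011: November 16, 2011.
3rd Wednesday of December 2011: December 21, 2011.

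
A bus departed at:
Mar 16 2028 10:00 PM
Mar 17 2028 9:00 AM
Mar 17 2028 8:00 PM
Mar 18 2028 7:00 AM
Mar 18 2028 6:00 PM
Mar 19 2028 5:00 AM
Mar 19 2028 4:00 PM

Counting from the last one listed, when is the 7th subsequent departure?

Mar 22 2028 9:00 PM

Spacing: 11, 11, 11, 11, 11, 11 h — constant 11 h.
Mar 19 2028 4:00 PM + 11 h = Mar 20 2028 3:00 AM.
Mar 20 2028 3:00 AM + 11 h = Mar 20 2028 2:00 PM.
Mar 20 2028 2:00 PM + 11 h = Mar 21 2028 1:00 AM.
Mar 21 2028 1:00 AM + 11 h = Mar 21 2028 12:00 PM.
Mar 21 2028 12:00 PM + 11 h = Mar 21 2028 11:00 PM.
Mar 21 2028 11:00 PM + 11 h = Mar 22 2028 10:00 AM.
Mar 22 2028 10:00 AM + 11 h = Mar 22 2028 9:00 PM.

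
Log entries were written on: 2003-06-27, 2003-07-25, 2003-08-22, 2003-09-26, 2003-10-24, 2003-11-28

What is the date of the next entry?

2003-12-26

These are Fridays at 28- or 35-day spacing (28, 28, 35, 28, 35).
The pattern: 4th Friday of the month.
December 2003 — 4th Friday is 2003-12-26.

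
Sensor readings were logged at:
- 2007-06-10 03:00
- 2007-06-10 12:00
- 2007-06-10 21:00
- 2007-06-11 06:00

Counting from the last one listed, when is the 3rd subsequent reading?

Spacing: 9, 9, 9 h — constant 9 h.
2007-06-11 06:00 + 9 h = 2007-06-11 15:00.
2007-06-11 15:00 + 9 h = 2007-06-12 00:00.
2007-06-12 00:00 + 9 h = 2007-06-12 09:00.

2007-06-12 09:00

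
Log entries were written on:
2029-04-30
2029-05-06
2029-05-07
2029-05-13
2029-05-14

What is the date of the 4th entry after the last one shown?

2029-05-28

Gaps: 6, 1, 6, 1 days — not constant, but cyclic with period 2.
The events fall on every Monday and Sunday.
Next Sunday: 2029-05-20.
The following Monday is 2029-05-21.
Next Sunday: 2029-05-27.
Next Monday: 2029-05-28.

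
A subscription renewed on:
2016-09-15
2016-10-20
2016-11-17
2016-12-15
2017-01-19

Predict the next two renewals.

Gaps: 35, 28, 28, 35 days — a mix of 28 and 35. Every date is a Thursday.
Each is the 3rd Thursday of its month.
3rd Thursday of February 2017: 2017-02-16.
March 2017 — 3rd Thursday is 2017-03-16.

2017-02-16, 2017-03-16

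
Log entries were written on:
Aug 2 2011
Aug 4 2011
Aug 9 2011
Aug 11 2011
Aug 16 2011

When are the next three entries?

The gap pattern 2, 5, 2, 5 repeats every 2 events.
These are the Tuesdays and Thursdays of each week.
Next Thursday: Aug 18 2011.
Next Tuesday: Aug 23 2011.
The following Thursday is Aug 25 2011.

Aug 18 2011, Aug 23 2011, Aug 25 2011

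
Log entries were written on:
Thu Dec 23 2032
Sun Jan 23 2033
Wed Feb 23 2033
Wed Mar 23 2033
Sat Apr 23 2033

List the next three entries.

Mon May 23 2033, Thu Jun 23 2033, Sat Jul 23 2033

Gaps: 31, 31, 28, 31 days — not constant. Every event is on the 23rd of the month.
Pattern: the 23rd of each month.
Next: May 2033 → Mon May 23 2033.
Next: June 2033 → Thu Jun 23 2033.
Next: July 2033 → Sat Jul 23 2033.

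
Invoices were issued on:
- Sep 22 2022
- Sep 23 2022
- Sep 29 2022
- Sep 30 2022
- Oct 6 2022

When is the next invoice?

Oct 7 2022

Gaps: 1, 6, 1, 6 days — not constant, but cyclic with period 2.
The events fall on every Thursday and Friday.
The following Friday is Oct 7 2022.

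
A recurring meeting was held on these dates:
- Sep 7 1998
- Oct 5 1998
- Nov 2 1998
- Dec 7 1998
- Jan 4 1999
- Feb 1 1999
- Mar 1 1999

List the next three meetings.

Apr 5 1999, May 3 1999, Jun 7 1999

These are Mondays at 28- or 35-day spacing (28, 28, 35, 28, 28, 28).
The pattern: 1st Monday of the month.
April 1999 — 1st Monday is Apr 5 1999.
1st Monday of May 1999: May 3 1999.
1st Monday of June 1999: Jun 7 1999.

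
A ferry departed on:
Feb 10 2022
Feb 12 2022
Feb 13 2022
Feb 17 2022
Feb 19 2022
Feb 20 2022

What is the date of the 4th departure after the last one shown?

The gap pattern 2, 1, 4, 2, 1 repeats every 3 events.
These are the Thursdays, Saturdays and Sundays of each week.
The following Thursday is Feb 24 2022.
Next Saturday: Feb 26 2022.
Next Sunday: Feb 27 2022.
The following Thursday is Mar 3 2022.

Mar 3 2022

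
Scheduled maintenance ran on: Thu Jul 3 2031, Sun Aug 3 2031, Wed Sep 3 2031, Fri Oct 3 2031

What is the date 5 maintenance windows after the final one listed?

Wed Mar 3 2032

Each date is the 3rd; the gaps (31, 31, 30) track the month lengths.
The rule is the 3rd of each month.
November 2031: Mon Nov 3 2031.
Next: December 2031 → Wed Dec 3 2031.
Next: January 2032 → Sat Jan 3 2032.
February 2032: Tue Feb 3 2032.
Next: March 2032 → Wed Mar 3 2032.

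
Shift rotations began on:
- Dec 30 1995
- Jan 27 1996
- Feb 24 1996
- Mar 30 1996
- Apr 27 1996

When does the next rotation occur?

Every date is a Saturday; gaps 28, 28, 35, 28 days.
Each is the last Saturday of its month (at least one falls on the 29th or later, ruling out '4th Saturday').
Last Saturday of May 1996: May 25 1996.

May 25 1996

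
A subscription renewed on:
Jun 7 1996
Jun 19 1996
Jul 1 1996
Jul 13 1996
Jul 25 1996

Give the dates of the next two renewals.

Aug 6 1996, Aug 18 1996

Every event comes 12 days after the last (12, 12, 12, 12).
Jul 25 1996 + 12 days = Aug 6 1996.
Aug 6 1996 + 12 days = Aug 18 1996.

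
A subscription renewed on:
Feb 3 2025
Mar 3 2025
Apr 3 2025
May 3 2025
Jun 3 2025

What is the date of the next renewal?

The day-of-month is always 3 (28, 31, 30, 31 days between events).
So this recurs on the 3rd of each month.
Next: July 2025 → Jul 3 2025.

Jul 3 2025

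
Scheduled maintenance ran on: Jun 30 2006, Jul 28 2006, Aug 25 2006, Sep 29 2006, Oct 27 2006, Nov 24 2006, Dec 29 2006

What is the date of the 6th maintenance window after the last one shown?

Jun 29 2007

All Fridays; the gaps (28, 28, 35, 28, 28, 35) vary with month length.
This is the last Friday of each month.
January 2007 ends with Friday Jan 26 2007.
February 2007 ends with Friday Feb 23 2007.
March 2007 ends with Friday Mar 30 2007.
Last Friday of April 2007: Apr 27 2007.
May 2007 ends with Friday May 25 2007.
June 2007 ends with Friday Jun 29 2007.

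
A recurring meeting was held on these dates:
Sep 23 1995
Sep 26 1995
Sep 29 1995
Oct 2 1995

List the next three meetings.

Oct 5 1995, Oct 8 1995, Oct 11 1995

Every event comes 3 days after the last (3, 3, 3).
Oct 2 1995 + 3 days = Oct 5 1995.
Oct 5 1995 + 3 days = Oct 8 1995.
Oct 8 1995 + 3 days = Oct 11 1995.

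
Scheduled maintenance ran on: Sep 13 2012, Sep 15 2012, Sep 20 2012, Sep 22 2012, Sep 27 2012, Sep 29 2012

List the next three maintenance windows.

Oct 4 2012, Oct 6 2012, Oct 11 2012

Every event lands on a Thursday or Saturday (gaps cycle 2, 5, 2, 5, 2).
So the schedule is: every Thursday and Saturday.
The following Thursday is Oct 4 2012.
The following Saturday is Oct 6 2012.
The following Thursday is Oct 11 2012.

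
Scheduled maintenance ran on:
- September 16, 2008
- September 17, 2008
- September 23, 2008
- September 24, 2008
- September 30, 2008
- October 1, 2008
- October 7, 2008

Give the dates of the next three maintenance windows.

October 8, 2008; October 14, 2008; October 15, 2008

The gap pattern 1, 6, 1, 6, 1, 6 repeats every 2 events.
These are the Tuesdays and Wednesdays of each week.
The following Wednesday is October 8, 2008.
Next Tuesday: October 14, 2008.
The following Wednesday is October 15, 2008.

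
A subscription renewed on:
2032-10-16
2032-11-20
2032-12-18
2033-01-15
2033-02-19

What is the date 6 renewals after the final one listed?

2033-08-20

These are Saturdays at 28- or 35-day spacing (35, 28, 28, 35).
The pattern: 3rd Saturday of the month.
March 2033 — 3rd Saturday is 2033-03-19.
April 2033 — 3rd Saturday is 2033-04-16.
May 2033 — 3rd Saturday is 2033-05-21.
June 2033 — 3rd Saturday is 2033-06-18.
3rd Saturday of July 2033: 2033-07-16.
August 2033 — 3rd Saturday is 2033-08-20.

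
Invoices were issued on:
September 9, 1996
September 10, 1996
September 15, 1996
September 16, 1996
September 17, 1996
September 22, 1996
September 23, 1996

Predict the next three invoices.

Gaps: 1, 5, 1, 1, 5, 1 days — not constant, but cyclic with period 3.
The events fall on every Monday, Tuesday and Sunday.
The following Tuesday is September 24, 1996.
The following Sunday is September 29, 1996.
The following Monday is September 30, 1996.

September 24, 1996; September 29, 1996; September 30, 1996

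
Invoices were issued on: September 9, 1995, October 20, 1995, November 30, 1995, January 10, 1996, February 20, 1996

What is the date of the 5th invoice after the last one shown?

Gaps between consecutive events: 41, 41, 41, 41 days — a constant 41-day interval.
February 20, 1996 + 41 days = April 1, 1996.
April 1, 1996 + 41 days = May 12, 1996.
May 12, 1996 + 41 days = June 22, 1996.
June 22, 1996 + 41 days = August 2, 1996.
August 2, 1996 + 41 days = September 12, 1996.

September 12, 1996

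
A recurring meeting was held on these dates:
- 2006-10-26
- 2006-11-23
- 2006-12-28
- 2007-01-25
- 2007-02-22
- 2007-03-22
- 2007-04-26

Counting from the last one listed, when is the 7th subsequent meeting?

These are Thursdays at 28- or 35-day spacing (28, 35, 28, 28, 28, 35).
The pattern: 4th Thursday of the month.
May 2007 — 4th Thursday is 2007-05-24.
4th Thursday of June 2007: 2007-06-28.
4th Thursday of July 2007: 2007-07-26.
4th Thursday of August 2007: 2007-08-23.
4th Thursday of September 2007: 2007-09-27.
4th Thursday of October 2007: 2007-10-25.
4th Thursday of November 2007: 2007-11-22.

2007-11-22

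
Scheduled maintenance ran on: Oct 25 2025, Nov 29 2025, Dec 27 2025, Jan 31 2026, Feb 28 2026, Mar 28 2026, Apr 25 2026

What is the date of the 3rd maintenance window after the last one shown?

Jul 25 2026

All Saturdays; the gaps (35, 28, 35, 28, 28, 28) vary with month length.
This is the last Saturday of each month.
May 2026 ends with Saturday May 30 2026.
June 2026 ends with Saturday Jun 27 2026.
Last Saturday of July 2026: Jul 25 2026.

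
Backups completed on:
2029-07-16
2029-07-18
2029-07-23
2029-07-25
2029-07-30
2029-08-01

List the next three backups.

Every event lands on a Monday or Wednesday (gaps cycle 2, 5, 2, 5, 2).
So the schedule is: every Monday and Wednesday.
The following Monday is 2029-08-06.
The following Wednesday is 2029-08-08.
Next Monday: 2029-08-13.

2029-08-06, 2029-08-08, 2029-08-13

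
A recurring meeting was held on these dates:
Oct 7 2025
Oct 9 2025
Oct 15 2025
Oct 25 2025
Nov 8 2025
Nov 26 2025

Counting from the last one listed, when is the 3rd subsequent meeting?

Feb 12 2026

Gaps: 2, 6, 10, 14, 18 days — each gap is 4 larger than the previous one.
Next gap: 22 days. Nov 26 2025 + 22 days = Dec 18 2025.
Next gap: 26 days. Dec 18 2025 + 26 days = Jan 13 2026.
Next gap: 30 days. Jan 13 2026 + 30 days = Feb 12 2026.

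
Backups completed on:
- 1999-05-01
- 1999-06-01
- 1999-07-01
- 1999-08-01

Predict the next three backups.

1999-09-01, 1999-10-01, 1999-11-01

The day-of-month is always 1 (31, 30, 31 days between events).
So this recurs on the 1st of each month.
Next: September 1999 → 1999-09-01.
October 1999: 1999-10-01.
November 1999: 1999-11-01.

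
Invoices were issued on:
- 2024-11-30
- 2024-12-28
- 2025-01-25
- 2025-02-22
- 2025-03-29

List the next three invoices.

All Saturdays; the gaps (28, 28, 28, 35) vary with month length.
This is the last Saturday of each month.
Last Saturday of April 2025: 2025-04-26.
Last Saturday of May 2025: 2025-05-31.
Last Saturday of June 2025: 2025-06-28.

2025-04-26, 2025-05-31, 2025-06-28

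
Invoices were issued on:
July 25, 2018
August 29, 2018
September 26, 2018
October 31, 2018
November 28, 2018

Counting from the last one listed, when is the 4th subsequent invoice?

March 27, 2019

All Wednesdays; the gaps (35, 28, 35, 28) vary with month length.
This is the last Wednesday of each month.
Last Wednesday of December 2018: December 26, 2018.
Last Wednesday of January 2019: January 30, 2019.
February 2019 ends with Wednesday February 27, 2019.
Last Wednesday of March 2019: March 27, 2019.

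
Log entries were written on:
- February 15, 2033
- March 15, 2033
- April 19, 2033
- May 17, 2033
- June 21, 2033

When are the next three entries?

These are Tuesdays at 28- or 35-day spacing (28, 35, 28, 35).
The pattern: 3rd Tuesday of the month.
July 2033 — 3rd Tuesday is July 19, 2033.
3rd Tuesday of August 2033: August 16, 2033.
September 2033 — 3rd Tuesday is September 20, 2033.

July 19, 2033; August 16, 2033; September 20, 2033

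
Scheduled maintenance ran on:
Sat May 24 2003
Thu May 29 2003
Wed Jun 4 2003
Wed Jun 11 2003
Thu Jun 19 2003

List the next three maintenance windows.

Gaps: 5, 6, 7, 8 days — each gap is 1 larger than the previous one.
Next gap: 9 days. Thu Jun 19 2003 + 9 days = Sat Jun 28 2003.
Next gap: 10 days. Sat Jun 28 2003 + 10 days = Tue Jul 8 2003.
Next gap: 11 days. Tue Jul 8 2003 + 11 days = Sat Jul 19 2003.

Sat Jun 28 2003, Tue Jul 8 2003, Sat Jul 19 2003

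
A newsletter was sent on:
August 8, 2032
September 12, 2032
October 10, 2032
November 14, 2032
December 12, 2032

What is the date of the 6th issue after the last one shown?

Gaps: 35, 28, 35, 28 days — a mix of 28 and 35. Every date is a Sunday.
Each is the 2nd Sunday of its month.
2nd Sunday of January 2033: January 9, 2033.
February 2033 — 2nd Sunday is February 13, 2033.
March 2033 — 2nd Sunday is March 13, 2033.
2nd Sunday of April 2033: April 10, 2033.
2nd Sunday of May 2033: May 8, 2033.
June 2033 — 2nd Sunday is June 12, 2033.

June 12, 2033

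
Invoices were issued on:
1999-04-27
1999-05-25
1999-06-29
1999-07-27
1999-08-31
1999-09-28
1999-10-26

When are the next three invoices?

All Tuesdays; the gaps (28, 35, 28, 35, 28, 28) vary with month length.
This is the last Tuesday of each month.
November 1999 ends with Tuesday 1999-11-30.
Last Tuesday of December 1999: 1999-12-28.
Last Tuesday of January 2000: 2000-01-25.

1999-11-30, 1999-12-28, 2000-01-25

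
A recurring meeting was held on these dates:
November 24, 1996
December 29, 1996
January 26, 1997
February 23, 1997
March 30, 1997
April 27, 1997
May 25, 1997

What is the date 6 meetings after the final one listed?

November 30, 1997

These are Sundays with 35, 28, 28, 35, 28, 28-day gaps.
Each is the final Sunday of its month — December 29, 1996 is past the 28th, so '4th Sunday' doesn't fit.
June 1997 ends with Sunday June 29, 1997.
Last Sunday of July 1997: July 27, 1997.
August 1997 ends with Sunday August 31, 1997.
September 1997 ends with Sunday September 28, 1997.
Last Sunday of October 1997: October 26, 1997.
November 1997 ends with Sunday November 30, 1997.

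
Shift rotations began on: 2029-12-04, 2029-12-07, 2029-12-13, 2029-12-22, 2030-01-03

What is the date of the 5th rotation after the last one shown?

2030-04-18

Gaps: 3, 6, 9, 12 days — each gap is 3 larger than the previous one.
Next gap: 15 days. 2030-01-03 + 15 days = 2030-01-18.
Next gap: 18 days. 2030-01-18 + 18 days = 2030-02-05.
Next gap: 21 days. 2030-02-05 + 21 days = 2030-02-26.
Next gap: 24 days. 2030-02-26 + 24 days = 2030-03-22.
Next gap: 27 days. 2030-03-22 + 27 days = 2030-04-18.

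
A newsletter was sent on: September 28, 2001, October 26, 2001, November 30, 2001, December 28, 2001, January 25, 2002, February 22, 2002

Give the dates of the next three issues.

March 29, 2002; April 26, 2002; May 31, 2002

Every date is a Friday; gaps 28, 35, 28, 28, 28 days.
Each is the last Friday of its month (at least one falls on the 29th or later, ruling out '4th Friday').
Last Friday of March 2002: March 29, 2002.
Last Friday of April 2002: April 26, 2002.
Last Friday of May 2002: May 31, 2002.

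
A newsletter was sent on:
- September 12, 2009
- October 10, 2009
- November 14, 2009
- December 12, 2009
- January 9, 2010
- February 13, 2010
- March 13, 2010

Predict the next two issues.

April 10, 2010; May 8, 2010

These are Saturdays at 28- or 35-day spacing (28, 35, 28, 28, 35, 28).
The pattern: 2nd Saturday of the month.
2nd Saturday of April 2010: April 10, 2010.
May 2010 — 2nd Saturday is May 8, 2010.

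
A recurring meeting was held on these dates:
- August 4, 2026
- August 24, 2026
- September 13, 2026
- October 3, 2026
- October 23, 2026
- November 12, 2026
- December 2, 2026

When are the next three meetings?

The spacing is 20, 20, 20, 20, 20, 20 days — always 20 days.
December 2, 2026 + 20 days = December 22, 2026.
December 22, 2026 + 20 days = January 11, 2027.
January 11, 2027 + 20 days = January 31, 2027.

December 22, 2026; January 11, 2027; January 31, 2027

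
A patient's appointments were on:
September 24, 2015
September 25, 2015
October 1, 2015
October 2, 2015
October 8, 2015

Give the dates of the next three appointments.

The gap pattern 1, 6, 1, 6 repeats every 2 events.
These are the Thursdays and Fridays of each week.
Next Friday: October 9, 2015.
Next Thursday: October 15, 2015.
Next Friday: October 16, 2015.

October 9, 2015; October 15, 2015; October 16, 2015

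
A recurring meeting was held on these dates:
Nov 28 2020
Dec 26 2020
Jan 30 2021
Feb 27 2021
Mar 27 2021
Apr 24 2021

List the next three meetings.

All Saturdays; the gaps (28, 35, 28, 28, 28) vary with month length.
This is the last Saturday of each month.
Last Saturday of May 2021: May 29 2021.
Last Saturday of June 2021: Jun 26 2021.
Last Saturday of July 2021: Jul 31 2021.

May 29 2021, Jun 26 2021, Jul 31 2021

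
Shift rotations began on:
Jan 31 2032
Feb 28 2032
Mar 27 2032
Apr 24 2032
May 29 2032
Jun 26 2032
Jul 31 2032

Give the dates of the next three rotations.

Every date is a Saturday; gaps 28, 28, 28, 35, 28, 35 days.
Each is the last Saturday of its month (at least one falls on the 29th or later, ruling out '4th Saturday').
August 2032 ends with Saturday Aug 28 2032.
September 2032 ends with Saturday Sep 25 2032.
October 2032 ends with Saturday Oct 30 2032.

Aug 28 2032, Sep 25 2032, Oct 30 2032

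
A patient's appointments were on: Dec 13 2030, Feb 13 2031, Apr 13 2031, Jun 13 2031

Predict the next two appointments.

Aug 13 2031, Oct 13 2031

Each date is the 13th; the gaps (62, 59, 61) track the month lengths.
The rule is the 13th of every 2 months.
August 2031: Aug 13 2031.
October 2031: Oct 13 2031.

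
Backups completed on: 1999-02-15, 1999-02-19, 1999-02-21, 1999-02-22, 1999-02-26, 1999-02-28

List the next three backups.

1999-03-01, 1999-03-05, 1999-03-07

The gap pattern 4, 2, 1, 4, 2 repeats every 3 events.
These are the Mondays, Fridays and Sundays of each week.
Next Monday: 1999-03-01.
Next Friday: 1999-03-05.
The following Sunday is 1999-03-07.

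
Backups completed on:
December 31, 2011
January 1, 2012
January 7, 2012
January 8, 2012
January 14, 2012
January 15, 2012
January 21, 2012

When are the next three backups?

The gap pattern 1, 6, 1, 6, 1, 6 repeats every 2 events.
These are the Saturdays and Sundays of each week.
Next Sunday: January 22, 2012.
The following Saturday is January 28, 2012.
The following Sunday is January 29, 2012.

January 22, 2012; January 28, 2012; January 29, 2012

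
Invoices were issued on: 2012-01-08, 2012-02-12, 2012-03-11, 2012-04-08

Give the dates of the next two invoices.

All dates are Sundays, 35, 28, 28 days apart.
Specifically, the 2nd Sunday of each month.
May 2012 — 2nd Sunday is 2012-05-13.
2nd Sunday of June 2012: 2012-06-10.

2012-05-13, 2012-06-10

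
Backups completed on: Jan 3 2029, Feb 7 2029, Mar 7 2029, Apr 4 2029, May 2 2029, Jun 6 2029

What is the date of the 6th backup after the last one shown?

All dates are Wednesdays, 35, 28, 28, 28, 35 days apart.
Specifically, the 1st Wednesday of each month.
July 2029 — 1st Wednesday is Jul 4 2029.
1st Wednesday of August 2029: Aug 1 2029.
1st Wednesday of September 2029: Sep 5 2029.
October 2029 — 1st Wednesday is Oct 3 2029.
November 2029 — 1st Wednesday is Nov 7 2029.
1st Wednesday of December 2029: Dec 5 2029.

Dec 5 2029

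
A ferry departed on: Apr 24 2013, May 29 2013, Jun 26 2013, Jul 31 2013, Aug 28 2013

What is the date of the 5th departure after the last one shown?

Jan 29 2014

These are Wednesdays with 35, 28, 35, 28-day gaps.
Each is the final Wednesday of its month — May 29 2013 is past the 28th, so '4th Wednesday' doesn't fit.
Last Wednesday of September 2013: Sep 25 2013.
Last Wednesday of October 2013: Oct 30 2013.
November 2013 ends with Wednesday Nov 27 2013.
December 2013 ends with Wednesday Dec 25 2013.
January 2014 ends with Wednesday Jan 29 2014.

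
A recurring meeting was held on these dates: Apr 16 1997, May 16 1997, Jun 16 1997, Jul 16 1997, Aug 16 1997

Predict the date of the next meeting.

Sep 16 1997

Gaps: 30, 31, 30, 31 days — not constant. Every event is on the 16th of the month.
Pattern: the 16th of each month.
September 1997: Sep 16 1997.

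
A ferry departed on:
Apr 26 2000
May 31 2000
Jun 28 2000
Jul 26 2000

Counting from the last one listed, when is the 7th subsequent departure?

Feb 28 2001

These are Wednesdays with 35, 28, 28-day gaps.
Each is the final Wednesday of its month — May 31 2000 is past the 28th, so '4th Wednesday' doesn't fit.
August 2000 ends with Wednesday Aug 30 2000.
September 2000 ends with Wednesday Sep 27 2000.
October 2000 ends with Wednesday Oct 25 2000.
Last Wednesday of November 2000: Nov 29 2000.
December 2000 ends with Wednesday Dec 27 2000.
Last Wednesday of January 2001: Jan 31 2001.
February 2001 ends with Wednesday Feb 28 2001.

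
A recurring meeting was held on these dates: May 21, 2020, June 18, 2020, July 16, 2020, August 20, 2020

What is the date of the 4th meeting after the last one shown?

All dates are Thursdays, 28, 28, 35 days apart.
Specifically, the 3rd Thursday of each month.
3rd Thursday of September 2020: September 17, 2020.
October 2020 — 3rd Thursday is October 15, 2020.
3rd Thursday of November 2020: November 19, 2020.
December 2020 — 3rd Thursday is December 17, 2020.

December 17, 2020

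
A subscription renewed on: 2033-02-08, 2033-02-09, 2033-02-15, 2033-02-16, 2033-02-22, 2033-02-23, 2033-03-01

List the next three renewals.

The gap pattern 1, 6, 1, 6, 1, 6 repeats every 2 events.
These are the Tuesdays and Wednesdays of each week.
The following Wednesday is 2033-03-02.
The following Tuesday is 2033-03-08.
Next Wednesday: 2033-03-09.

2033-03-02, 2033-03-08, 2033-03-09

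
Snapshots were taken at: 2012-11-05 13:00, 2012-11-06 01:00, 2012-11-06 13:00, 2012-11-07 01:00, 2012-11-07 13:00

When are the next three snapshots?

Spacing: 12, 12, 12, 12 h — constant 12 h.
2012-11-07 13:00 + 12 h = 2012-11-08 01:00.
2012-11-08 01:00 + 12 h = 2012-11-08 13:00.
2012-11-08 13:00 + 12 h = 2012-11-09 01:00.

2012-11-08 01:00, 2012-11-08 13:00, 2012-11-09 01:00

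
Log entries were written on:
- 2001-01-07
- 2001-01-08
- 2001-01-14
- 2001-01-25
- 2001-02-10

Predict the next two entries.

2001-03-03, 2001-03-29

The spacing grows by 5 each time: 1, 6, 11, 16 days.
Next gap: 21 days. 2001-02-10 + 21 days = 2001-03-03.
Next gap: 26 days. 2001-03-03 + 26 days = 2001-03-29.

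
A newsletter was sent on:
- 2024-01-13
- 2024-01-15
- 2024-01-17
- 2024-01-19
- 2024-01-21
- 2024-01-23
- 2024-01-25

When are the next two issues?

Gaps between consecutive events: 2, 2, 2, 2, 2, 2 days — a constant 2-day interval.
2024-01-25 + 2 days = 2024-01-27.
2024-01-27 + 2 days = 2024-01-29.

2024-01-27, 2024-01-29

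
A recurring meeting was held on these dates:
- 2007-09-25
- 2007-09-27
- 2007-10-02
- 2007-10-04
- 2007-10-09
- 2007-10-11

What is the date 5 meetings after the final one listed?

Every event lands on a Tuesday or Thursday (gaps cycle 2, 5, 2, 5, 2).
So the schedule is: every Tuesday and Thursday.
The following Tuesday is 2007-10-16.
The following Thursday is 2007-10-18.
The following Tuesday is 2007-10-23.
The following Thursday is 2007-10-25.
Next Tuesday: 2007-10-30.

2007-10-30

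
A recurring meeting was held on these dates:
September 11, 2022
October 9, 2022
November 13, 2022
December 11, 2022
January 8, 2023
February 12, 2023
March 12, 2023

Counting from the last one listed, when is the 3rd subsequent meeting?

All dates are Sundays, 28, 35, 28, 28, 35, 28 days apart.
Specifically, the 2nd Sunday of each month.
April 2023 — 2nd Sunday is April 9, 2023.
2nd Sunday of May 2023: May 14, 2023.
June 2023 — 2nd Sunday is June 11, 2023.

June 11, 2023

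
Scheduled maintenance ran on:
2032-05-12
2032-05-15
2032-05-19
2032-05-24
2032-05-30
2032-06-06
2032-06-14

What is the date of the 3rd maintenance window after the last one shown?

2032-07-14

Intervals are 3, 4, 5, 6, 7, 8 days — an arithmetic progression with common difference 1.
Next gap: 9 days. 2032-06-14 + 9 days = 2032-06-23.
Next gap: 10 days. 2032-06-23 + 10 days = 2032-07-03.
Next gap: 11 days. 2032-07-03 + 11 days = 2032-07-14.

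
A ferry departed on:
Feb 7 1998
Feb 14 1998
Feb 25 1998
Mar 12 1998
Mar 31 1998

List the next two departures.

Apr 23 1998, May 20 1998

Gaps: 7, 11, 15, 19 days — each gap is 4 larger than the previous one.
Next gap: 23 days. Mar 31 1998 + 23 days = Apr 23 1998.
Next gap: 27 days. Apr 23 1998 + 27 days = May 20 1998.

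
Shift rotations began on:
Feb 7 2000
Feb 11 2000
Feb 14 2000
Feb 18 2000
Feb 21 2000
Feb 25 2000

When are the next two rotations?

Feb 28 2000, Mar 3 2000

The gap pattern 4, 3, 4, 3, 4 repeats every 2 events.
These are the Mondays and Fridays of each week.
Next Monday: Feb 28 2000.
The following Friday is Mar 3 2000.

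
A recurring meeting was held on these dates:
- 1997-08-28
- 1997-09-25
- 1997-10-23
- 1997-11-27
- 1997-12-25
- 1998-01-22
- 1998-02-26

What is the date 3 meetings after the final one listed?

1998-05-28

These are Thursdays at 28- or 35-day spacing (28, 28, 35, 28, 28, 35).
The pattern: 4th Thursday of the month.
March 1998 — 4th Thursday is 1998-03-26.
April 1998 — 4th Thursday is 1998-04-23.
4th Thursday of May 1998: 1998-05-28.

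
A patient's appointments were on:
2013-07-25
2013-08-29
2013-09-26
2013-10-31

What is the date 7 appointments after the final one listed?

Every date is a Thursday; gaps 35, 28, 35 days.
Each is the last Thursday of its month (at least one falls on the 29th or later, ruling out '4th Thursday').
November 2013 ends with Thursday 2013-11-28.
Last Thursday of December 2013: 2013-12-26.
January 2014 ends with Thursday 2014-01-30.
Last Thursday of February 2014: 2014-02-27.
Last Thursday of March 2014: 2014-03-27.
April 2014 ends with Thursday 2014-04-24.
Last Thursday of May 2014: 2014-05-29.

2014-05-29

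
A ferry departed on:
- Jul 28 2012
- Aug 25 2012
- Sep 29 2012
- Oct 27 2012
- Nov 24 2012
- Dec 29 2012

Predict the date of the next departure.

All Saturdays; the gaps (28, 35, 28, 28, 35) vary with month length.
This is the last Saturday of each month.
Last Saturday of January 2013: Jan 26 2013.

Jan 26 2013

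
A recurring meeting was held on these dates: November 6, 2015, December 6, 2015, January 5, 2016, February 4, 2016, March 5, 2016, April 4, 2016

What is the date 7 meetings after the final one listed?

Every event comes 30 days after the last (30, 30, 30, 30, 30).
April 4, 2016 + 30 days = May 4, 2016.
May 4, 2016 + 30 days = June 3, 2016.
June 3, 2016 + 30 days = July 3, 2016.
July 3, 2016 + 30 days = August 2, 2016.
August 2, 2016 + 30 days = September 1, 2016.
September 1, 2016 + 30 days = October 1, 2016.
October 1, 2016 + 30 days = October 31, 2016.

October 31, 2016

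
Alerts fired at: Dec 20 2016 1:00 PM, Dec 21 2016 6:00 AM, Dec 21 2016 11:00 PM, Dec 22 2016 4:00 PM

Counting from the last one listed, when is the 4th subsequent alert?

Spacing: 17, 17, 17 h — constant 17 h.
Dec 22 2016 4:00 PM + 17 h = Dec 23 2016 9:00 AM.
Dec 23 2016 9:00 AM + 17 h = Dec 24 2016 2:00 AM.
Dec 24 2016 2:00 AM + 17 h = Dec 24 2016 7:00 PM.
Dec 24 2016 7:00 PM + 17 h = Dec 25 2016 12:00 PM.

Dec 25 2016 12:00 PM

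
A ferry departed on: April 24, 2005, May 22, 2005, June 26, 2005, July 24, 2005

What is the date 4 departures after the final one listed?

These are Sundays at 28- or 35-day spacing (28, 35, 28).
The pattern: 4th Sunday of the month.
August 2005 — 4th Sunday is August 28, 2005.
September 2005 — 4th Sunday is September 25, 2005.
October 2005 — 4th Sunday is October 23, 2005.
4th Sunday of November 2005: November 27, 2005.

November 27, 2005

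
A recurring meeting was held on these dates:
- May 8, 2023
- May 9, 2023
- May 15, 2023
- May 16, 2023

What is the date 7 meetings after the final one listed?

Gaps: 1, 6, 1 days — not constant, but cyclic with period 2.
The events fall on every Monday and Tuesday.
The following Monday is May 22, 2023.
Next Tuesday: May 23, 2023.
The following Monday is May 29, 2023.
The following Tuesday is May 30, 2023.
Next Monday: June 5, 2023.
Next Tuesday: June 6, 2023.
Next Monday: June 12, 2023.

June 12, 2023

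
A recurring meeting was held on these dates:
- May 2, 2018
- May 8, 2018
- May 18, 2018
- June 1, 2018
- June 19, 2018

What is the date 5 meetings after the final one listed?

November 16, 2018

Gaps: 6, 10, 14, 18 days — each gap is 4 larger than the previous one.
Next gap: 22 days. June 19, 2018 + 22 days = July 11, 2018.
Next gap: 26 days. July 11, 2018 + 26 days = August 6, 2018.
Next gap: 30 days. August 6, 2018 + 30 days = September 5, 2018.
Next gap: 34 days. September 5, 2018 + 34 days = October 9, 2018.
Next gap: 38 days. October 9, 2018 + 38 days = November 16, 2018.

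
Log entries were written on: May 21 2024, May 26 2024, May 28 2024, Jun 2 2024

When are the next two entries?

Jun 4 2024, Jun 9 2024

Gaps: 5, 2, 5 days — not constant, but cyclic with period 2.
The events fall on every Tuesday and Sunday.
Next Tuesday: Jun 4 2024.
Next Sunday: Jun 9 2024.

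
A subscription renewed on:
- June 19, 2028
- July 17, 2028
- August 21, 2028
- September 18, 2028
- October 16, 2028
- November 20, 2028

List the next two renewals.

December 18, 2028; January 15, 2029

Gaps: 28, 35, 28, 28, 35 days — a mix of 28 and 35. Every date is a Monday.
Each is the 3rd Monday of its month.
December 2028 — 3rd Monday is December 18, 2028.
January 2029 — 3rd Monday is January 15, 2029.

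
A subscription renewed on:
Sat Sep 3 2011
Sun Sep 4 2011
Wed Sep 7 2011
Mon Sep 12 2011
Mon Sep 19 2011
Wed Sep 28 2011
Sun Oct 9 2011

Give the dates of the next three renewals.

Sat Oct 22 2011, Sun Nov 6 2011, Wed Nov 23 2011

The spacing grows by 2 each time: 1, 3, 5, 7, 9, 11 days.
Next gap: 13 days. Sun Oct 9 2011 + 13 days = Sat Oct 22 2011.
Next gap: 15 days. Sat Oct 22 2011 + 15 days = Sun Nov 6 2011.
Next gap: 17 days. Sun Nov 6 2011 + 17 days = Wed Nov 23 2011.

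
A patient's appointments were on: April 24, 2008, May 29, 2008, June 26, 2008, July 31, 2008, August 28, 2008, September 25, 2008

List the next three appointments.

These are Thursdays with 35, 28, 35, 28, 28-day gaps.
Each is the final Thursday of its month — May 29, 2008 is past the 28th, so '4th Thursday' doesn't fit.
Last Thursday of October 2008: October 30, 2008.
Last Thursday of November 2008: November 27, 2008.
December 2008 ends with Thursday December 25, 2008.

October 30, 2008; November 27, 2008; December 25, 2008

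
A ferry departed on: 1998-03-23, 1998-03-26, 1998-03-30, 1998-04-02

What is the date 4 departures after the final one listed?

1998-04-16

The gap pattern 3, 4, 3 repeats every 2 events.
These are the Mondays and Thursdays of each week.
Next Monday: 1998-04-06.
The following Thursday is 1998-04-09.
Next Monday: 1998-04-13.
The following Thursday is 1998-04-16.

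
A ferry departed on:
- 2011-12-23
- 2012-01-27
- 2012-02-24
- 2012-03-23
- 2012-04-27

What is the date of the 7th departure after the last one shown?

These are Fridays at 28- or 35-day spacing (35, 28, 28, 35).
The pattern: 4th Friday of the month.
4th Friday of May 2012: 2012-05-25.
4th Friday of June 2012: 2012-06-22.
July 2012 — 4th Friday is 2012-07-27.
4th Friday of August 2012: 2012-08-24.
September 2012 — 4th Friday is 2012-09-28.
October 2012 — 4th Friday is 2012-10-26.
November 2012 — 4th Friday is 2012-11-23.

2012-11-23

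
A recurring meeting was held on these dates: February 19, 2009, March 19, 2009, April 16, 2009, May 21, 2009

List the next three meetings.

These are Thursdays at 28- or 35-day spacing (28, 28, 35).
The pattern: 3rd Thursday of the month.
3rd Thursday of June 2009: June 18, 2009.
3rd Thursday of July 2009: July 16, 2009.
August 2009 — 3rd Thursday is August 20, 2009.

June 18, 2009; July 16, 2009; August 20, 2009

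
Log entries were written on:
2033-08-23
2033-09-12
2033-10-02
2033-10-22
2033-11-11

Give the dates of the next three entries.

Gaps between consecutive events: 20, 20, 20, 20 days — a constant 20-day interval.
2033-11-11 + 20 days = 2033-12-01.
2033-12-01 + 20 days = 2033-12-21.
2033-12-21 + 20 days = 2034-01-10.

2033-12-01, 2033-12-21, 2034-01-10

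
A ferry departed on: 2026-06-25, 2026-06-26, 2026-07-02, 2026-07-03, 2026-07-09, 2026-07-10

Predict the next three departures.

Gaps: 1, 6, 1, 6, 1 days — not constant, but cyclic with period 2.
The events fall on every Thursday and Friday.
Next Thursday: 2026-07-16.
Next Friday: 2026-07-17.
Next Thursday: 2026-07-23.

2026-07-16, 2026-07-17, 2026-07-23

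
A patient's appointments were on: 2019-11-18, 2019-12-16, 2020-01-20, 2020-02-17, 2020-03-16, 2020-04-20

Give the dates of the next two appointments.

2020-05-18, 2020-06-15

All dates are Mondays, 28, 35, 28, 28, 35 days apart.
Specifically, the 3rd Monday of each month.
May 2020 — 3rd Monday is 2020-05-18.
3rd Monday of June 2020: 2020-06-15.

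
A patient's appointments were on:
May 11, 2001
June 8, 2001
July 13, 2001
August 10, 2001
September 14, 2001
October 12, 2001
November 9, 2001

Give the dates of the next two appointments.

Gaps: 28, 35, 28, 35, 28, 28 days — a mix of 28 and 35. Every date is a Friday.
Each is the 2nd Friday of its month.
December 2001 — 2nd Friday is December 14, 2001.
January 2002 — 2nd Friday is January 11, 2002.

December 14, 2001; January 11, 2002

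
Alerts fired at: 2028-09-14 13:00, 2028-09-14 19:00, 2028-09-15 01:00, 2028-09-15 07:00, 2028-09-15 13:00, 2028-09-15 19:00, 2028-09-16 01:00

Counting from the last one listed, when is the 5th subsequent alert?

2028-09-17 07:00

The interval is a steady 6 hours (6, 6, 6, 6, 6, 6).
2028-09-16 01:00 + 6 h = 2028-09-16 07:00.
2028-09-16 07:00 + 6 h = 2028-09-16 13:00.
2028-09-16 13:00 + 6 h = 2028-09-16 19:00.
2028-09-16 19:00 + 6 h = 2028-09-17 01:00.
2028-09-17 01:00 + 6 h = 2028-09-17 07:00.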